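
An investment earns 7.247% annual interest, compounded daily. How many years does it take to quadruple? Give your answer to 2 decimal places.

(1 + 0.000198548)^(365t) = 4.
365t = ln 4 / ln(1 + 0.000198548) ≈ 1.3863/0.000198528 ≈ 6982.8574.
t ≈ 19.1311.

19.13 years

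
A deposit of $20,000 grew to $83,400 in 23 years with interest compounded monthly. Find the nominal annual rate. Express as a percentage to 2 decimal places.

6.22%

The 276-period growth factor is 83,400/20,000 = 4.17.
r/12 = 4.17^(1/276) − 1 ≈ 0.00518702, so r ≈ 12·0.00518702 = 6.22442%.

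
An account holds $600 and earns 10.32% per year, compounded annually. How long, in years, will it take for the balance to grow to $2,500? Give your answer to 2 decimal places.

(1 + 0.1032)^t = 2,500/600 = 4.1667.
t·ln(1 + 0.1032) = ln(4.1667); t = 1.4271/0.098215 ≈ 14.5305.

14.53 years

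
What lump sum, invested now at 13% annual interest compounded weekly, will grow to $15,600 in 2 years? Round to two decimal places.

$12,032.31

Growth factor = (1 + 0.0025)^104 ≈ 1.2965093538.
P = 15,600/1.2965093538 ≈ 12,032.3081.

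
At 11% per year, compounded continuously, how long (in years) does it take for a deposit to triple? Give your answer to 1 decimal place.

10.0 years

e^(0.11t) = 3, so 0.11t = ln 3 ≈ 1.0986.
t ≈ 1.0986/0.11 ≈ 9.9874.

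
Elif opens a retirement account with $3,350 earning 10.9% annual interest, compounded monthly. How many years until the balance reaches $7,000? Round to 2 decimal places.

6.79 years

(1 + 0.00908333)^(12t) = 7,000/3,350 = 2.0896.
12t·ln(1 + 0.00908333) = ln(2.0896); 12t = 0.73695/0.00904233 ≈ 81.5000.
t ≈ 6.7917 years.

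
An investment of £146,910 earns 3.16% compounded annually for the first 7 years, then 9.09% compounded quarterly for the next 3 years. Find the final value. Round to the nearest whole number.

£239,187

Phase 1: 146,910·(1 + 0.0316)^7 ≈ 182,654.6332.
Phase 2: 182,654.6332·(1 + 0.022725)^12 ≈ 239,186.7728.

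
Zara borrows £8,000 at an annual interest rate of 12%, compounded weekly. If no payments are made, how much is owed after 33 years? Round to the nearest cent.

Periodic rate = 12%/52 = 0.00230769; periods = 52·33 = 1716.
A = 8,000·(1 + 0.12/52)^1716 ≈ 8,000·52.2185495262 ≈ 417,748.3962.

£417,748.40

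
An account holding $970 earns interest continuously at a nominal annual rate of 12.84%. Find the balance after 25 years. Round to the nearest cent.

A = P·e^(rt) = 970·e^(0.1284·25) = 970·e^3.21.
e^3.21 ≈ 24.779086225, so A ≈ 24,035.7136.

$24,035.71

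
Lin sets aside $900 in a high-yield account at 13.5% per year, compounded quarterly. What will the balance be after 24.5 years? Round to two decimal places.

Periodic rate = 13.5%/4 = 0.03375; periods = 4·24.5 = 98.
A = 900·(1 + 0.03375)^98 ≈ 900·25.865519825 ≈ 23,278.9678.

$23,278.97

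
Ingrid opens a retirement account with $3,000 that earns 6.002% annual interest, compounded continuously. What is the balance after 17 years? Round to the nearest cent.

$8,322.41

A = P·e^(rt) = 3,000·e^(0.06002·17) = 3,000·e^1.02034.
e^1.02034 ≈ 2.77413781, so A ≈ 8,322.4134.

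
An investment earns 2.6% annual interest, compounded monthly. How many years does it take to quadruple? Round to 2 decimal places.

53.38 years

(1 + 0.00216667)^(12t) = 4.
12t = ln 4 / ln(1 + 0.00216667) ≈ 1.3863/0.00216432 ≈ 640.5211.
t ≈ 53.3768.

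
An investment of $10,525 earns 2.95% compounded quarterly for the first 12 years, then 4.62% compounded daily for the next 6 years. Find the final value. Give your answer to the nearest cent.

$19,759.55

Phase 1: 10,525·(1 + 0.007375)^48 ≈ 14,976.0819.
Phase 2: 14,976.0819·(1 + 0.0462/365)^2190 ≈ 19,759.5486.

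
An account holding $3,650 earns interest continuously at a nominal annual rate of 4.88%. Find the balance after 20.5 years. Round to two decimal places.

$9,925.70

A = P·e^(rt) = 3,650·e^(0.0488·20.5) = 3,650·e^1.0004.
e^1.0004 ≈ 2.719369359, so A ≈ 9,925.6982.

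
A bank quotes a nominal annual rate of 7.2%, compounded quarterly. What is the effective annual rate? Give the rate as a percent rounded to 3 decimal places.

One year is 4 periods at 0.018 each: (1 + 0.018)^4 ≈ 1.073967.
EAR = 1.073967 − 1 ≈ 7.39674%.

7.397%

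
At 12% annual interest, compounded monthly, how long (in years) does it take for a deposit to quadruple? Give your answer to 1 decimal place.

(1 + 0.01)^(12t) = 4.
12t = ln 4 / ln(1 + 0.01) ≈ 1.3863/0.00995033 ≈ 139.3214.
t ≈ 11.6101.

11.6 years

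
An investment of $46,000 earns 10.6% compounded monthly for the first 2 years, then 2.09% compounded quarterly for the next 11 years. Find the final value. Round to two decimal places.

$71,451.01

Phase 1: 46,000·(1 + 0.106/12)^24 ≈ 56,809.8963.
Phase 2: 56,809.8963·(1 + 0.005225)^44 ≈ 71,451.0079.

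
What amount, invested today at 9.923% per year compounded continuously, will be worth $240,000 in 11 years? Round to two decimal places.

P = A·e^(−rt) = 240,000·e^(−1.09153).
e^(−1.09153) ≈ 0.335702475795, so P ≈ 80,568.5942.

$80,568.59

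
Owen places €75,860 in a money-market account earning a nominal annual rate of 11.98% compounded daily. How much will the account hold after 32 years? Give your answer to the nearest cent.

Periodic rate = 11.98%/365 = 0.000328219; periods = 365·32 = 11680.
A = 75,860·(1 + 0.1198/365)^11680 ≈ 75,860·46.19959385852 ≈ 3,504,701.1901.

€3,504,701.19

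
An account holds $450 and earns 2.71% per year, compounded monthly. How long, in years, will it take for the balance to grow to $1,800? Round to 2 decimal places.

51.21 years

We need (1 + 0.00225833)^(12t) = 4, so 12t = ln 4 / ln 1.002258 ≈ 614.5502.
t ≈ 614.5502/12 = 51.2125 years.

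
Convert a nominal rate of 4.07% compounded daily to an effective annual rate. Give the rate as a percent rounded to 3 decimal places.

One year is 365 periods at 0.000111507 each: (1 + 0.000111507)^365 ≈ 1.041537.
EAR = 1.041537 − 1 ≈ 4.15372%.

4.154%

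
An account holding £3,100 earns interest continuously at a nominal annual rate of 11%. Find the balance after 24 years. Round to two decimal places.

A = P·e^(rt) = 3,100·e^(0.11·24) = 3,100·e^2.64.
e^2.64 ≈ 14.013203608, so A ≈ 43,440.9312.

£43,440.93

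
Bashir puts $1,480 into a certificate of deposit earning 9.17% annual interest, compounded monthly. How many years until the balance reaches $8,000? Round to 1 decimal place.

18.5 years

We need (1 + 0.00764167)^(12t) = 5.4054, so 12t = ln 5.4054 / ln 1.007642 ≈ 221.6583.
t ≈ 221.6583/12 = 18.4715 years.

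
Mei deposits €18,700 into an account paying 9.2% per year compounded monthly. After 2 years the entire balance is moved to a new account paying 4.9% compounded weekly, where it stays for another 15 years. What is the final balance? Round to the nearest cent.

€46,827.74

After 2 years at 9.2%: 18,700 × 1.2011726057 ≈ 22,461.9277.
Then 15 years at 4.9%: 22,461.9277 × 2.0847603723 ≈ 46,827.7368.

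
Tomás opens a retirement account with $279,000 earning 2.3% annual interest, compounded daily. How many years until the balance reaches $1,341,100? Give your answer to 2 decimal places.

68.26 years

We need (1 + 0.0000630137)^(365t) = 4.8068, so 365t = ln 4.8068 / ln 1.000063 ≈ 24916.5367.
t ≈ 24916.5367/365 = 68.2645 years.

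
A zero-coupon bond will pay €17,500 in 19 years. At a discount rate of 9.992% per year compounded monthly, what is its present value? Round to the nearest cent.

Growth factor = (1 + 0.09992/12)^228 ≈ 6.6234713045.
P = 17,500/6.6234713045 ≈ 2,642.1191.

€2,642.12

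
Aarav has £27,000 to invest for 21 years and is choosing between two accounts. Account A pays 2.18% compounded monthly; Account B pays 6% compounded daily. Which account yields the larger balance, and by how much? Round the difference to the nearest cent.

Account A growth factor: (1 + 0.0218/12)^252 ≈ 1.5799365183; balance ≈ 42,658.2860.
Account B growth factor: (1 + 0.06/365)^7665 ≈ 3.5250564478; balance ≈ 95,176.5241.
Account B is larger by 52,518.2381.

Account B, by £52,518.24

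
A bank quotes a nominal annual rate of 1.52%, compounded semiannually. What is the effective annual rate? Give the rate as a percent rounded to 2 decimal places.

One year is 2 periods at 0.0076 each: (1 + 0.0076)^2 ≈ 1.015258.
EAR = 1.015258 − 1 ≈ 1.52578%.

1.53%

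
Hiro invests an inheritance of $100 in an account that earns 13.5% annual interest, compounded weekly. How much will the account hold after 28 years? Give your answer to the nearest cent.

Periodic rate = 13.5%/52 = 0.00259615; periods = 52·28 = 1456.
A = 100·(1 + 0.135/52)^1456 ≈ 100·43.60194438 ≈ 4,360.1944.

$4,360.19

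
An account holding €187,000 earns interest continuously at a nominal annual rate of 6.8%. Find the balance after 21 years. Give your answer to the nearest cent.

€779,855.48

A = P·e^(rt) = 187,000·e^(0.068·21) = 187,000·e^1.428.
e^1.428 ≈ 4.17035014537, so A ≈ 779,855.4772.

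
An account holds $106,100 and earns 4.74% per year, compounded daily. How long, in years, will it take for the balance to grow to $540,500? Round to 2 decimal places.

We need (1 + 0.000129863)^(365t) = 5.0943, so 365t = ln 5.0943 / ln 1.00013 ≈ 12537.9680.
t ≈ 12537.9680/365 = 34.3506 years.

34.35 years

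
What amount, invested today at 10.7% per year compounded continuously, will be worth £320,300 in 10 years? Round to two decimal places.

£109,865.63

P = A·e^(−rt) = 320,300·e^(−1.07).
e^(−1.07) ≈ 0.343008517419, so P ≈ 109,865.6281.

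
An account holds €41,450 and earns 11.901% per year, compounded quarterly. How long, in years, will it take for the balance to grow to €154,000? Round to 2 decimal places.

We need (1 + 0.0297525)^(4t) = 3.7153, so 4t = ln 3.7153 / ln 1.029753 ≈ 44.7658.
t ≈ 44.7658/4 = 11.1914 years.

11.19 years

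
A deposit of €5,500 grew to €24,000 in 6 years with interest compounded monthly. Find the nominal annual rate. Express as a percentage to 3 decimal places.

The 72-period growth factor is 24,000/5,500 = 4.36364.
r/12 = 4.36364^(1/72) − 1 ≈ 0.0206734, so r ≈ 12·0.0206734 = 24.80805%.

24.808%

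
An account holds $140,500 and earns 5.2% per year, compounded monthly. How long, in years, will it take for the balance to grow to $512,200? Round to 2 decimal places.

24.93 years

We need (1 + 0.00433333)^(12t) = 3.6456, so 12t = ln 3.6456 / ln 1.004333 ≈ 299.1481.
t ≈ 299.1481/12 = 24.9290 years.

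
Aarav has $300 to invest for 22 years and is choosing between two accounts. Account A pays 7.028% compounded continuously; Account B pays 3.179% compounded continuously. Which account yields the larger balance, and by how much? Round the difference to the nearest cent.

Account A growth factor: e^(0.07028·22) = e^1.54616 ≈ 4.693412829; balance ≈ 1,408.0238.
Account B growth factor: e^(0.03179·22) = e^0.69938 ≈ 2.01250457; balance ≈ 603.7514.
Account A is larger by 804.2725.

Account A, by $804.27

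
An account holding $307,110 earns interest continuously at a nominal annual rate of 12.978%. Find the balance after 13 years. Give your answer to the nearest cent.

$1,659,623.40

A = P·e^(rt) = 307,110·e^(0.12978·13) = 307,110·e^1.68714.
e^1.68714 ≈ 5.404003133792, so A ≈ 1,659,623.4024.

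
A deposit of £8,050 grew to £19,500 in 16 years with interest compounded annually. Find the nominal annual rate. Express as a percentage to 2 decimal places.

(1 + r)^16 = 19,500/8,050 = 2.42236.
1 + r = 2.42236^(1/16) ≈ 1.056854, so r ≈ 0.0568538.
r ≈ 5.68538%.

5.69%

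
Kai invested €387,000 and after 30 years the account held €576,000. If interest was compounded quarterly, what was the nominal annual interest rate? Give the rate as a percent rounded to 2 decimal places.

(1 + r/4)^120 = 576,000/387,000 = 1.48837.
1 + r/4 = 1.48837^(1/120) ≈ 1.00332, so r/4 ≈ 0.00331952.
r ≈ 4·0.00331952 = 1.32781%.

1.33%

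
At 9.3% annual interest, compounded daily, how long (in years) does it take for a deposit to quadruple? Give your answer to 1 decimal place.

14.9 years

(1 + 0.000254795)^(365t) = 4.
365t = ln 4 / ln(1 + 0.000254795) ≈ 1.3863/0.000254762 ≈ 5441.5258.
t ≈ 14.9083.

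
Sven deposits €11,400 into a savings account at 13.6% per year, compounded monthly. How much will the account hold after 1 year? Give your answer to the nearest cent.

€13,050.79

Growth factor = (1 + 0.136/12)^12 ≈ 1.1448059047.
A ≈ 11,400 × 1.1448059047 ≈ 13,050.7873.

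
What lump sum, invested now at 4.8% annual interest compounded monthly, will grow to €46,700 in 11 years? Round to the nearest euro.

€27,572

Growth factor = (1 + 0.004)^132 ≈ 1.693753052.
P = 46,700/1.693753052 ≈ 27,571.9060.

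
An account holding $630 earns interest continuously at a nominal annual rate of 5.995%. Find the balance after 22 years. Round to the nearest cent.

A = P·e^(rt) = 630·e^(0.05995·22) = 630·e^1.3189.
e^1.3189 ≈ 3.739305878, so A ≈ 2,355.7627.

$2,355.76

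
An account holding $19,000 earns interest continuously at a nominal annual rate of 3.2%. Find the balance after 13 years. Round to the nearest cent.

$28,801.83

A = P·e^(rt) = 19,000·e^(0.032·13) = 19,000·e^0.416.
e^0.416 ≈ 1.5158858689, so A ≈ 28,801.8315.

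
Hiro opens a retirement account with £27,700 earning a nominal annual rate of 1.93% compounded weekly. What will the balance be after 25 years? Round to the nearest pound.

£44,873

Growth factor = (1 + 0.0193/52)^1300 ≈ 1.6199746181.
A ≈ 27,700 × 1.6199746181 ≈ 44,873.2969.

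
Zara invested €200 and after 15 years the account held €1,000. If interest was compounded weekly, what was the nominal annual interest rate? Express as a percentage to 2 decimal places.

10.74%

The 780-period growth factor is 1,000/200 = 5.
r/52 = 5^(1/780) − 1 ≈ 0.00206551, so r ≈ 52·0.00206551 = 10.74066%.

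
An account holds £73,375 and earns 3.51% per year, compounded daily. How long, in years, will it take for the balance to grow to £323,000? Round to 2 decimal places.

(1 + 0.0000961644)^(365t) = 323,000/73,375 = 4.402.
365t·ln(1 + 0.0000961644) = ln(4.402); 365t = 1.4821/9.61598e-05 ≈ 15412.5701.
t ≈ 42.2262 years.

42.23 years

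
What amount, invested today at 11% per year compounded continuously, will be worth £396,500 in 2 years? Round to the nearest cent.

£318,198.70

P = A·e^(−rt) = 396,500·e^(−0.22).
e^(−0.22) ≈ 0.802518797962, so P ≈ 318,198.7034.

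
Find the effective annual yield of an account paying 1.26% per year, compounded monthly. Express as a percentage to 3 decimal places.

1.267%

EAR = (1 + 1.26%/12)^12 − 1 = (1 + 0.00105)^12 − 1.
(1 + 0.00105)^12 ≈ 1.012673, so EAR ≈ 1.26730%.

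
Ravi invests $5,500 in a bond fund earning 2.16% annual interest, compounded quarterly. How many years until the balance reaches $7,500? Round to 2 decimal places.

We need (1 + 0.0054)^(4t) = 1.3636, so 4t = ln 1.3636 / ln 1.0054 ≈ 57.5910.
t ≈ 57.5910/4 = 14.3978 years.

14.40 years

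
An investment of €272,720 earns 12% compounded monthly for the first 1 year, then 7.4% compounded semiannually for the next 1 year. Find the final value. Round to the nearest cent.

€330,469.20

After 1 years at 12%: 272,720 × 1.12682503013 ≈ 307,307.7222.
Then 1 years at 7.4%: 307,307.7222 × 1.075369 ≈ 330,469.1979.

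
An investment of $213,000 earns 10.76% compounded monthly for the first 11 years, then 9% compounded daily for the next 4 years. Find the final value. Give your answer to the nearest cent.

$991,850.93

Phase 1: 213,000·(1 + 0.1076/12)^132 ≈ 692,021.6225.
Phase 2: 692,021.6225·(1 + 0.09/365)^1460 ≈ 991,850.9314.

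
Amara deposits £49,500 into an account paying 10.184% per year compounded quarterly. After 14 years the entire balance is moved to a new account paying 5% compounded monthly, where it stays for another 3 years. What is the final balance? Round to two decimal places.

£234,997.16

Phase 1: 49,500·(1 + 0.02546)^56 ≈ 202,326.9684.
Phase 2: 202,326.9684·(1 + 0.05/12)^36 ≈ 234,997.1555.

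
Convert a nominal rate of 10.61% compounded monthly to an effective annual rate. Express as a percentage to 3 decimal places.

One year is 12 periods at 0.00884167 each: (1 + 0.00884167)^12 ≈ 1.111415.
EAR = 1.111415 − 1 ≈ 11.14147%.

11.141%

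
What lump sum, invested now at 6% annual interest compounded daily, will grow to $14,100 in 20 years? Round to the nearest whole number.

$4,247

Periodic rate = 6%/365 = 0.000164384; 7300 periods.
P = 14,100/(1 + 0.06/365)^7300 ≈ 14,100/3.3197895112 ≈ 4,247.2572.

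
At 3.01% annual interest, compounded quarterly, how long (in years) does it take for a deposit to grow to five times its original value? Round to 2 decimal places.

(1 + 0.007525)^(4t) = 5.
4t = ln 5 / ln(1 + 0.007525) ≈ 1.6094/0.00749683 ≈ 214.6825.
t ≈ 53.6706.

53.67 years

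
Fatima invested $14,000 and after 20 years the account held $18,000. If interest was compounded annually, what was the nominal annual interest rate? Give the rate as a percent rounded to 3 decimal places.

(1 + r)^20 = 18,000/14,000 = 1.28571.
1 + r = 1.28571^(1/20) ≈ 1.012645, so r ≈ 0.012645.
r ≈ 1.26450%.

1.265%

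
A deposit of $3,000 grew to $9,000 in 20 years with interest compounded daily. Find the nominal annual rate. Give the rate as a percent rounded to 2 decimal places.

(1 + r/365)^7300 = 9,000/3,000 = 3.
1 + r/365 = 3^(1/7300) ≈ 1.000151, so r/365 ≈ 0.000150506.
r ≈ 365·0.000150506 = 5.49347%.

5.49%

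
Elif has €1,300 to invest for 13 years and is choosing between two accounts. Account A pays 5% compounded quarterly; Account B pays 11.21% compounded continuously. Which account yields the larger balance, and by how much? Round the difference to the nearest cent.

A: (1 + 0.0125)^52 ≈ 1.907838718, so 1,300 × 1.907838718 ≈ 2,480.1903.
B: e^(0.1121·13) = e^1.4573 ≈ 4.294349119, so 1,300 × 4.294349119 ≈ 5,582.6539.
Difference ≈ 3,102.4635 in favor of B.

Account B, by €3,102.46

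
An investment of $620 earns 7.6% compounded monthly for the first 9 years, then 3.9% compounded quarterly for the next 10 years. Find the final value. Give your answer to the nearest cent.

$1,807.45

Phase 1: 620·(1 + 0.076/12)^108 ≈ 1,226.0619.
Phase 2: 1,226.0619·(1 + 0.00975)^40 ≈ 1,807.4524.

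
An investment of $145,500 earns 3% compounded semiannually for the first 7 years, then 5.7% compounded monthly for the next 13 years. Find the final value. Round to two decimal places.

$375,351.28

After 7 years at 3%: 145,500 × 1.23175573069 ≈ 179,220.4588.
Then 13 years at 5.7%: 179,220.4588 × 2.0943551007 ≈ 375,351.2821.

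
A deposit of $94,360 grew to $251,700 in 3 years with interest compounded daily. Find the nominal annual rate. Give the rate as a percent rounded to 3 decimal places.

32.719%

(1 + r/365)^1095 = 251,700/94,360 = 2.66744.
1 + r/365 = 2.66744^(1/1095) ≈ 1.000896, so r/365 ≈ 0.000896402.
r ≈ 365·0.000896402 = 32.71868%.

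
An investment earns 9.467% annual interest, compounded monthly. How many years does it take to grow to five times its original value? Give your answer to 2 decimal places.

(1 + 0.00788917)^(12t) = 5.
12t = ln 5 / ln(1 + 0.00788917) ≈ 1.6094/0.00785821 ≈ 204.8097.
t ≈ 17.0675.

17.07 years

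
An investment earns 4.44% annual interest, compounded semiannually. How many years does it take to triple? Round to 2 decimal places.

(1 + 0.0222)^(2t) = 3.
2t = ln 3 / ln(1 + 0.0222) ≈ 1.0986/0.0219572 ≈ 50.0343.
t ≈ 25.0172.

25.02 years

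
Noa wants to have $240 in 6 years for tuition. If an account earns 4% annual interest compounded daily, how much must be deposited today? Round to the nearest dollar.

$189

Periodic rate = 4%/365 = 0.000109589; 2190 periods.
P = 240/(1 + 0.04/365)^2190 ≈ 240/1.27123243 ≈ 188.7932.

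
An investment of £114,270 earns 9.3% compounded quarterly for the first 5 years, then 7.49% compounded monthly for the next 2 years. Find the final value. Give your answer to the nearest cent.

Phase 1: 114,270·(1 + 0.02325)^20 ≈ 180,953.6275.
Phase 2: 180,953.6275·(1 + 0.0749/12)^24 ≈ 210,098.2403.

£210,098.24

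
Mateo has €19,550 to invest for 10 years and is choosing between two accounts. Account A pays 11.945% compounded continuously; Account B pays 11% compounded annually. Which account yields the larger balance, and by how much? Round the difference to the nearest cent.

A: e^(0.11945·10) = e^1.1945 ≈ 3.3019064045, so 19,550 × 3.3019064045 ≈ 64,552.2702.
B: (1 + 0.11)^10 ≈ 2.8394209861, so 19,550 × 2.8394209861 ≈ 55,510.6803.
Difference ≈ 9,041.5899 in favor of A.

Account A, by €9,041.59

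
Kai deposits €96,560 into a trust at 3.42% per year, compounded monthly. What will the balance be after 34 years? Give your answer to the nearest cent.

Growth factor = (1 + 0.00285)^408 ≈ 3.19359151919.
A ≈ 96,560 × 3.19359151919 ≈ 308,373.1971.

€308,373.20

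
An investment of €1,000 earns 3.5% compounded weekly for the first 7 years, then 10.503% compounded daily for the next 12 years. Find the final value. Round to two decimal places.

€4,504.59

After 7 years at 3.5%: 1,000 × 1.277516022 ≈ 1,277.5160.
Then 12 years at 10.503%: 1,277.5160 × 3.526051531 ≈ 4,504.5873.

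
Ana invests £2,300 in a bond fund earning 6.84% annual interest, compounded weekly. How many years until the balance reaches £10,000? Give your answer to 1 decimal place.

21.5 years

We need (1 + 0.00131538)^(52t) = 4.3478, so 52t = ln 4.3478 / ln 1.001315 ≈ 1118.0322.
t ≈ 1118.0322/52 = 21.5006 years.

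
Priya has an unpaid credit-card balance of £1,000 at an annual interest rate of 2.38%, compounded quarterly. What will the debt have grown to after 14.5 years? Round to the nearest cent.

£1,410.69

Periodic rate = 2.38%/4 = 0.00595; periods = 4·14.5 = 58.
A = 1,000·(1 + 0.00595)^58 ≈ 1,000·1.410687793 ≈ 1,410.6878.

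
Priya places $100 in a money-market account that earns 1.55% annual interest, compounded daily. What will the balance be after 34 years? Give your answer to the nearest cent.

Growth factor = (1 + 0.0155/365)^12410 ≈ 1.6938242.
A ≈ 100 × 1.6938242 ≈ 169.3824.

$169.38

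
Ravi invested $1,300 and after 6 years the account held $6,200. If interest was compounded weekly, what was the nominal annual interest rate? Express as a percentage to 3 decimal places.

26.102%

The 312-period growth factor is 6,200/1,300 = 4.76923.
r/52 = 4.76923^(1/312) − 1 ≈ 0.00501956, so r ≈ 52·0.00501956 = 26.10171%.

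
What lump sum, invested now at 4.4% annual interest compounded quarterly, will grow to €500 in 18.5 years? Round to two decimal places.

Growth factor = (1 + 0.011)^74 ≈ 2.24690915.
P = 500/2.24690915 ≈ 222.5279.

€222.53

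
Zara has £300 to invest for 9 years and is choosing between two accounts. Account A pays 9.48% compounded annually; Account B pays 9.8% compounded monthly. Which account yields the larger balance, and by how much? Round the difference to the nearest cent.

Account B, by £44.28

Account A growth factor: (1 + 0.0948)^9 ≈ 2.25950392; balance ≈ 677.8512.
Account B growth factor: (1 + 0.098/12)^108 ≈ 2.40708865; balance ≈ 722.1266.
Account B is larger by 44.2754.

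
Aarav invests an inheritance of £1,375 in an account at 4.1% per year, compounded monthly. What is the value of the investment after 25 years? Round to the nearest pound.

Growth factor = (1 + 0.041/12)^300 ≈ 2.782230479.
A ≈ 1,375 × 2.782230479 ≈ 3,825.5669.

£3,826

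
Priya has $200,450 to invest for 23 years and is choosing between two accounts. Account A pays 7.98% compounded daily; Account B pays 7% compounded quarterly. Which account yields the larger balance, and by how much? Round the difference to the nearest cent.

Account A, by $267,150.73

Account A growth factor: (1 + 0.0798/365)^8395 ≈ 6.266383489877; balance ≈ 1,256,096.5705.
Account B growth factor: (1 + 0.0175)^92 ≈ 4.9336285266; balance ≈ 988,945.8382.
Account A is larger by 267,150.7324.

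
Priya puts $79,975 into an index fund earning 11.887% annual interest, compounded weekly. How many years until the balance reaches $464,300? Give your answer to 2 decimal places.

We need (1 + 0.00228596)^(52t) = 5.8056, so 52t = ln 5.8056 / ln 1.002286 ≈ 770.2782.
t ≈ 770.2782/52 = 14.8130 years.

14.81 years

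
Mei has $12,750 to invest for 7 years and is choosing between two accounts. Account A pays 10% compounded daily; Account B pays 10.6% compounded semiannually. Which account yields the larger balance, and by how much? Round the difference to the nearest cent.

A: (1 + 0.1/365)^2555 ≈ 2.0135596524, so 12,750 × 2.0135596524 ≈ 25,672.8856.
B: (1 + 0.053)^14 ≈ 2.0606166118, so 12,750 × 2.0606166118 ≈ 26,272.8618.
Difference ≈ 599.9762 in favor of B.

Account B, by $599.98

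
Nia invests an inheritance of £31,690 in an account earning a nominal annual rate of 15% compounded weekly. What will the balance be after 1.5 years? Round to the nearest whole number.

Growth factor = (1 + 0.15/52)^78 ≈ 1.2519171589.
A ≈ 31,690 × 1.2519171589 ≈ 39,673.2548.

£39,673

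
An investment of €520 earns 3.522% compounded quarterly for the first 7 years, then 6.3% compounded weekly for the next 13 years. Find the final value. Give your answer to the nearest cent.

Phase 1: 520·(1 + 0.008805)^28 ≈ 664.6694.
Phase 2: 664.6694·(1 + 0.063/52)^676 ≈ 1,506.8762.

€1,506.88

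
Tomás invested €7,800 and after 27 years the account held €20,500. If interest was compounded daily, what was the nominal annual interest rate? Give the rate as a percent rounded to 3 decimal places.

The 9855-period growth factor is 20,500/7,800 = 2.62821.
r/365 = 2.62821^(1/9855) − 1 ≈ 0.0000980567, so r ≈ 365·0.0000980567 = 3.57907%.

3.579%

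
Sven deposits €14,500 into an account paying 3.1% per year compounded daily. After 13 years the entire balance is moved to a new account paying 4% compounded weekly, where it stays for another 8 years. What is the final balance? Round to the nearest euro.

After 13 years at 3.1%: 14,500 × 1.496281286 ≈ 21,696.0786.
Then 8 years at 4%: 21,696.0786 × 1.376958369 ≈ 29,874.5971.

€29,875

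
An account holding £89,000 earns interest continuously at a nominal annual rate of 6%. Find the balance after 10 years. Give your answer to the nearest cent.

A = P·e^(rt) = 89,000·e^(0.06·10) = 89,000·e^0.6.
e^0.6 ≈ 1.82211880039, so A ≈ 162,168.5732.

£162,168.57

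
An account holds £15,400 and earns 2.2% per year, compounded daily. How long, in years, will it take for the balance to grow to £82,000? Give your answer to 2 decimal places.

(1 + 0.000060274)^(365t) = 82,000/15,400 = 5.3247.
365t·ln(1 + 0.000060274) = ln(5.3247); 365t = 1.6724/6.02722e-05 ≈ 27746.6718.
t ≈ 76.0183 years.

76.02 years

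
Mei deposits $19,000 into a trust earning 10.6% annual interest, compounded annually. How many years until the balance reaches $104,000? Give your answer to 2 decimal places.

16.87 years

(1 + 0.106)^t = 104,000/19,000 = 5.4737.
t·ln(1 + 0.106) = ln(5.4737); t = 1.7/0.10075 ≈ 16.8730.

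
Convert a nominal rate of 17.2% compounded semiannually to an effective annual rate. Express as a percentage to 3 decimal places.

EAR = (1 + 17.2%/2)^2 − 1 = (1 + 0.086)^2 − 1.
(1 + 0.086)^2 ≈ 1.179396, so EAR ≈ 17.93960%.

17.940%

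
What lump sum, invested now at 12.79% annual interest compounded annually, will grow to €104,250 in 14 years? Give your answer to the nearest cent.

€19,332.49

Growth factor = (1 + 0.1279)^14 ≈ 5.3924776428.
P = 104,250/5.3924776428 ≈ 19,332.4863.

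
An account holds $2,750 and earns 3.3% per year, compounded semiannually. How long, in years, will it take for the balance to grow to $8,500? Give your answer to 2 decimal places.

34.48 years

We need (1 + 0.0165)^(2t) = 3.0909, so 2t = ln 3.0909 / ln 1.0165 ≈ 68.9545.
t ≈ 68.9545/2 = 34.4773 years.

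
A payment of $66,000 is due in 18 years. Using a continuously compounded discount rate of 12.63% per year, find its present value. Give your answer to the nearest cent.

$6,795.46

P = A·e^(−rt) = 66,000·e^(−2.2734).
e^(−2.2734) ≈ 0.10296151514, so P ≈ 6,795.4600.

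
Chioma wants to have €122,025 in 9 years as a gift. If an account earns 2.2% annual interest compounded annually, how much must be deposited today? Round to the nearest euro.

Growth factor = (1 + 0.022)^9 ≈ 1.21634860723.
P = 122,025/1.21634860723 ≈ 100,320.7463.

€100,321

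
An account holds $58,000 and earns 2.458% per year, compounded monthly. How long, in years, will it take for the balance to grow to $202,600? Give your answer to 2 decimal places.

We need (1 + 0.00204833)^(12t) = 3.4931, so 12t = ln 3.4931 / ln 1.002048 ≈ 611.2634.
t ≈ 611.2634/12 = 50.9386 years.

50.94 years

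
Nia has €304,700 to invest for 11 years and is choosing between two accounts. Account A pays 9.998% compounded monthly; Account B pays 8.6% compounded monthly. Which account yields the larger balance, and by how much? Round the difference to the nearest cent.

Account A, by €128,930.22

Account A growth factor: (1 + 0.09998/12)^132 ≈ 2.98985170607; balance ≈ 911,007.8148.
Account B growth factor: (1 + 0.086/12)^132 ≈ 2.56671347228; balance ≈ 782,077.5950.
Account A is larger by 128,930.2198.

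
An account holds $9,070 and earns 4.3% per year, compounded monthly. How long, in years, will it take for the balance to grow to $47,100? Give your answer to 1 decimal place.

38.4 years

(1 + 0.00358333)^(12t) = 47,100/9,070 = 5.1929.
12t·ln(1 + 0.00358333) = ln(5.1929); 12t = 1.6473/0.00357693 ≈ 460.5350.
t ≈ 38.3779 years.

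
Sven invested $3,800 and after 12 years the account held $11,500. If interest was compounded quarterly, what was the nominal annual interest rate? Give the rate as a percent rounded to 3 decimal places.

(1 + r/4)^48 = 11,500/3,800 = 3.02632.
1 + r/4 = 3.02632^(1/48) ≈ 1.023338, so r/4 ≈ 0.0233379.
r ≈ 4·0.0233379 = 9.33515%.

9.335%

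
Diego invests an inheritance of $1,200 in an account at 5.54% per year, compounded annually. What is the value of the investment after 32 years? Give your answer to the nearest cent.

$6,737.96

Growth factor = (1 + 0.0554)^32 ≈ 5.614962691.
A ≈ 1,200 × 5.614962691 ≈ 6,737.9552.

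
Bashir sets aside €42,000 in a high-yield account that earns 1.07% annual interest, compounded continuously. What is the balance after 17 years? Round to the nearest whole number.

A = P·e^(rt) = 42,000·e^(0.0107·17) = 42,000·e^0.1819.
e^0.1819 ≈ 1.1994942385, so A ≈ 50,378.7580.

€50,379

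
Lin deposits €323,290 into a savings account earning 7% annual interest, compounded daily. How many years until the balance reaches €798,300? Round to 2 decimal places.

12.91 years

(1 + 0.000191781)^(365t) = 798,300/323,290 = 2.4693.
365t·ln(1 + 0.000191781) = ln(2.4693); 365t = 0.90393/0.000191762 ≈ 4713.8258.
t ≈ 12.9146 years.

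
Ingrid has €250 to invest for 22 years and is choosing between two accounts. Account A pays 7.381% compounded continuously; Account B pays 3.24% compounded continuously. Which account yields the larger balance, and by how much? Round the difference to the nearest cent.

Account A growth factor: e^(0.07381·22) = e^1.62382 ≈ 5.072430037; balance ≈ 1,268.1075.
Account B growth factor: e^(0.0324·22) = e^0.7128 ≈ 2.03969441; balance ≈ 509.9236.
Account A is larger by 758.1839.

Account A, by €758.18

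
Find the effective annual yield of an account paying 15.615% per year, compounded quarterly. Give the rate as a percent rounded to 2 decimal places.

16.55%

One year is 4 periods at 0.0390375 each: (1 + 0.0390375)^4 ≈ 1.165534.
EAR = 1.165534 − 1 ≈ 16.55338%.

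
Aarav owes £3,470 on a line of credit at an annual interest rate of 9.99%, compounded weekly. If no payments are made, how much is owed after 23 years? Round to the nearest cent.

£34,454.87

Growth factor = (1 + 0.0999/52)^1196 ≈ 9.9293568258.
A ≈ 3,470 × 9.9293568258 ≈ 34,454.8682.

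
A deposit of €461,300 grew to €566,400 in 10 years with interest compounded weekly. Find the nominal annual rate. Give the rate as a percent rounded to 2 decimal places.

2.05%

The 520-period growth factor is 566,400/461,300 = 1.22783.
r/52 = 1.22783^(1/520) − 1 ≈ 0.000394793, so r ≈ 52·0.000394793 = 2.05292%.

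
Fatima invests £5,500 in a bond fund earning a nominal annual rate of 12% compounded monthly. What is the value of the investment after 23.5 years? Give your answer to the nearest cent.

£90,989.25

Growth factor = (1 + 0.01)^282 ≈ 16.543500416.
A ≈ 5,500 × 16.543500416 ≈ 90,989.2523.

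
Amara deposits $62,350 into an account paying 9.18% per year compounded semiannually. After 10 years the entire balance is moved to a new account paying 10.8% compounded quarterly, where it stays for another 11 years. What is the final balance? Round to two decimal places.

$494,013.98

After 10 years at 9.18%: 62,350 × 2.4535971581 ≈ 152,981.7828.
Then 11 years at 10.8%: 152,981.7828 × 3.22923401368 ≈ 494,013.9765.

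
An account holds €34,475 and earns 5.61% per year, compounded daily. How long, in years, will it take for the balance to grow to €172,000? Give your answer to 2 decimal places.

(1 + 0.000153699)^(365t) = 172,000/34,475 = 4.9891.
365t·ln(1 + 0.000153699) = ln(4.9891); 365t = 1.6073/0.000153687 ≈ 10458.0214.
t ≈ 28.6521 years.

28.65 years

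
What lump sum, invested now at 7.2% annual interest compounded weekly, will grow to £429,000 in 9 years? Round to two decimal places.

£224,506.60

Growth factor = (1 + 0.072/52)^468 ≈ 1.91085693458.
P = 429,000/1.91085693458 ≈ 224,506.6034.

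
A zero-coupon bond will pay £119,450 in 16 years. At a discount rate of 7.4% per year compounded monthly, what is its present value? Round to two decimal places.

£36,691.08

Periodic rate = 7.4%/12 = 0.00616667; 192 periods.
P = 119,450/(1 + 0.074/12)^192 ≈ 119,450/3.25555989805 ≈ 36,691.0773.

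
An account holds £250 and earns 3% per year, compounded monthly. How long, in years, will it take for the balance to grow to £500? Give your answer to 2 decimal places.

23.13 years

We need (1 + 0.0025)^(12t) = 2, so 12t = ln 2 / ln 1.0025 ≈ 277.6053.
t ≈ 277.6053/12 = 23.1338 years.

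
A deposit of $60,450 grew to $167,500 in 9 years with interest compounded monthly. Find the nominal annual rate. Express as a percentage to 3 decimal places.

11.378%

(1 + r/12)^108 = 167,500/60,450 = 2.77089.
1 + r/12 = 2.77089^(1/108) ≈ 1.009481, so r/12 ≈ 0.0094814.
r ≈ 12·0.0094814 = 11.37767%.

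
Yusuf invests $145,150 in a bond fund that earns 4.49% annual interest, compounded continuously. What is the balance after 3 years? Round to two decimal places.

$166,079.68

A = P·e^(rt) = 145,150·e^(0.0449·3) = 145,150·e^0.1347.
e^0.1347 ≈ 1.14419347482, so A ≈ 166,079.6829.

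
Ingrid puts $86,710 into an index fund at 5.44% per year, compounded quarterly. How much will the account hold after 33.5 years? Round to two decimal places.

Growth factor = (1 + 0.0136)^134 ≈ 6.11117402793.
A ≈ 86,710 × 6.11117402793 ≈ 529,899.9000.

$529,899.90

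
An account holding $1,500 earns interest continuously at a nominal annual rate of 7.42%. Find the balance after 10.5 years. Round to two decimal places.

$3,269.26

A = P·e^(rt) = 1,500·e^(0.0742·10.5) = 1,500·e^0.7791.
e^0.7791 ≈ 2.179509824, so A ≈ 3,269.2647.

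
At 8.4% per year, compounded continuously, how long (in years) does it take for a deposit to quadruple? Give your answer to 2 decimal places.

16.50 years

e^(0.084t) = 4, so 0.084t = ln 4 ≈ 1.3863.
t ≈ 1.3863/0.084 ≈ 16.5035.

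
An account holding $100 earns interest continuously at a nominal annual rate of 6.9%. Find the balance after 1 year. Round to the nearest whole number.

A = P·e^(rt) = 100·e^(0.069·1) = 100·e^0.069.
e^0.069 ≈ 1.07143621, so A ≈ 107.1436.

$107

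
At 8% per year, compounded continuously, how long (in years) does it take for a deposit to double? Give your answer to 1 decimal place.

8.7 years

e^(0.08t) = 2, so 0.08t = ln 2 ≈ 0.69315.
t ≈ 0.69315/0.08 ≈ 8.6643.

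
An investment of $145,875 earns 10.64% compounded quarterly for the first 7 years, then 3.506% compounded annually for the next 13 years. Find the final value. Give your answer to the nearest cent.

Phase 1: 145,875·(1 + 0.0266)^28 ≈ 304,239.8841.
Phase 2: 304,239.8841·(1 + 0.03506)^13 ≈ 476,176.5226.

$476,176.52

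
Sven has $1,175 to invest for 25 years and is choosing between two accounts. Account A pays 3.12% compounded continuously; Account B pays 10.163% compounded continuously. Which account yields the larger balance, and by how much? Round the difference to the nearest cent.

Account B, by $12,346.56

A: e^(0.0312·25) = e^0.78 ≈ 2.181472265, so 1,175 × 2.181472265 ≈ 2,563.2299.
B: e^(0.10163·25) = e^2.54075 ≈ 12.689184291, so 1,175 × 12.689184291 ≈ 14,909.7915.
Difference ≈ 12,346.5616 in favor of B.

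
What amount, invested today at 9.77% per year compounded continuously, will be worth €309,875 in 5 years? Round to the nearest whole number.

€190,123

P = A·e^(−rt) = 309,875·e^(−0.4885).
e^(−0.4885) ≈ 0.613546023325, so P ≈ 190,122.5740.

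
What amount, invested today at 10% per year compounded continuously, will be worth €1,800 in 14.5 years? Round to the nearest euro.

€422

P = A·e^(−rt) = 1,800·e^(−1.45).
e^(−1.45) ≈ 0.2345702881, so P ≈ 422.2265.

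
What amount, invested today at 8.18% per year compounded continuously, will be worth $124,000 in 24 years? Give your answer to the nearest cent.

$17,410.64

P = A·e^(−rt) = 124,000·e^(−1.9632).
e^(−1.9632) ≈ 0.140408394401, so P ≈ 17,410.6409.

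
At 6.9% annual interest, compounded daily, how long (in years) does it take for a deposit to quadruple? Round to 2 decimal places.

(1 + 0.000189041)^(365t) = 4.
365t = ln 4 / ln(1 + 0.000189041) ≈ 1.3863/0.000189023 ≈ 7333.9894.
t ≈ 20.0931.

20.09 years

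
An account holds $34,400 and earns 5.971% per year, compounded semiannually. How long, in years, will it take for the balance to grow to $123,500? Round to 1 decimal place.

We need (1 + 0.029855)^(2t) = 3.5901, so 2t = ln 3.5901 / ln 1.029855 ≈ 43.4490.
t ≈ 43.4490/2 = 21.7245 years.

21.7 years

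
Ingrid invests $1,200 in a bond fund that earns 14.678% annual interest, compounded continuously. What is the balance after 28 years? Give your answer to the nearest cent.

A = P·e^(rt) = 1,200·e^(0.14678·28) = 1,200·e^4.10984.
e^4.10984 ≈ 60.936966875, so A ≈ 73,124.3602.

$73,124.36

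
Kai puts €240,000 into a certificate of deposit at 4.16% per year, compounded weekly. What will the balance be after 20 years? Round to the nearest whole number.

€551,315

Growth factor = (1 + 0.0008)^1040 ≈ 2.29714575773.
A ≈ 240,000 × 2.29714575773 ≈ 551,314.9819.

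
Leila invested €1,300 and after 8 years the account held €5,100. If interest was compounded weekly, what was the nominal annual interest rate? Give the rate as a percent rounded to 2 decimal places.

17.11%

(1 + r/52)^416 = 5,100/1,300 = 3.92308.
1 + r/52 = 3.92308^(1/416) ≈ 1.003291, so r/52 ≈ 0.00329116.
r ≈ 52·0.00329116 = 17.11405%.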